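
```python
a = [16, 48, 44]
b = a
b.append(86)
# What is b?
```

After line 1: a = [16, 48, 44]
After line 2 (b = a is an alias, same object): a = [16, 48, 44], b = [16, 48, 44]
After line 3 (b.append mutates the shared list): a = [16, 48, 44, 86], b = [16, 48, 44, 86]

[16, 48, 44, 86]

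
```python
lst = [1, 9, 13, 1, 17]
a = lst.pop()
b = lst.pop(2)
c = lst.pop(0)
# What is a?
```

After line 1: lst = [1, 9, 13, 1, 17]
After line 2 (pop() -> a = 17): lst = [1, 9, 13, 1]
After line 3 (pop(2) -> b = 13): lst = [1, 9, 1]
After line 4 (pop(0) -> c = 1): lst = [9, 1]

17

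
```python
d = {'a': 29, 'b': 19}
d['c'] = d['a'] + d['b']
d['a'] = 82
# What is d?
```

After line 1: d = {'a': 29, 'b': 19}
After line 2 (d['c'] = 29 + 19): d = {'a': 29, 'b': 19, 'c': 48}
After line 3: d = {'a': 82, 'b': 19, 'c': 48}

{'a': 82, 'b': 19, 'c': 48}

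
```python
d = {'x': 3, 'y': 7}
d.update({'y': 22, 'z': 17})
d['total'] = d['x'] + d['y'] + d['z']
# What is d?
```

After line 1: d = {'x': 3, 'y': 7}
After line 2 (y overwritten, z added): d = {'x': 3, 'y': 22, 'z': 17}
After line 3 (total = 3 + 22 + 17 = 42): d = {'x': 3, 'y': 22, 'z': 17, 'total': 42}

{'x': 3, 'y': 22, 'z': 17, 'total': 42}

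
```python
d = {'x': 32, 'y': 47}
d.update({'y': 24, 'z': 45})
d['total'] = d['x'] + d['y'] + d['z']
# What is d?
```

After line 1: d = {'x': 32, 'y': 47}
After line 2 (y overwritten, z added): d = {'x': 32, 'y': 24, 'z': 45}
After line 3 (total = 32 + 24 + 45 = 101): d = {'x': 32, 'y': 24, 'z': 45, 'total': 101}

{'x': 32, 'y': 24, 'z': 45, 'total': 101}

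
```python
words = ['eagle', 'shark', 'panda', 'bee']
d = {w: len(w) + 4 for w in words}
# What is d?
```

{'eagle': 9, 'shark': 9, 'panda': 9, 'bee': 7}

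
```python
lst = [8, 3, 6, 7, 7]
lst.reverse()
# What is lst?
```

[7, 7, 6, 3, 8]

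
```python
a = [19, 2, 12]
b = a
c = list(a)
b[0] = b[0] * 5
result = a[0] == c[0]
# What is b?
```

After line 1: a = [19, 2, 12]
After line 2 (b = a, alias): a = [19, 2, 12], b = [19, 2, 12]
After line 3 (c = list(a) is a copy, new object): c = [19, 2, 12]
After line 4 (b[0] = 19 * 5 = 95; mutates shared a/b): a = b = [95, 2, 12], c = [19, 2, 12]
After line 5 (a[0] = 95, c[0] = 19; result = False)

[95, 2, 12]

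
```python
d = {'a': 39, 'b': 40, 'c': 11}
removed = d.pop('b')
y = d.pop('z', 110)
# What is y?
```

After line 1: d = {'a': 39, 'b': 40, 'c': 11}
After line 2 (pop 'b' returns 40): d = {'a': 39, 'c': 11}, removed = 40
After line 3 (pop 'z' missing, returns default 110): d = {'a': 39, 'c': 11}, y = 110

110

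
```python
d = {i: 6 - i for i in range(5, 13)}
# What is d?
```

{5: 1, 6: 0, 7: -1, 8: -2, 9: -3, 10: -4, 11: -5, 12: -6}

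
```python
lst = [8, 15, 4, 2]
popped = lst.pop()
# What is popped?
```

2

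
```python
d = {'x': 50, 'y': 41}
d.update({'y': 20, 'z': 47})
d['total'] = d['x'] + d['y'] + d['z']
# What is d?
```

After line 1: d = {'x': 50, 'y': 41}
After line 2 (y overwritten, z added): d = {'x': 50, 'y': 20, 'z': 47}
After line 3 (total = 50 + 20 + 47 = 117): d = {'x': 50, 'y': 20, 'z': 47, 'total': 117}

{'x': 50, 'y': 20, 'z': 47, 'total': 117}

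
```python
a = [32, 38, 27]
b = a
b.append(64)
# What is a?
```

After line 1: a = [32, 38, 27]
After line 2 (b = a is an alias, same object): a = [32, 38, 27], b = [32, 38, 27]
After line 3 (b.append mutates the shared list): a = [32, 38, 27, 64], b = [32, 38, 27, 64]

[32, 38, 27, 64]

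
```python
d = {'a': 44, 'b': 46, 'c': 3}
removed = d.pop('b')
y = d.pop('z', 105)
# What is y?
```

After line 1: d = {'a': 44, 'b': 46, 'c': 3}
After line 2 (pop 'b' returns 46): d = {'a': 44, 'c': 3}, removed = 46
After line 3 (pop 'z' missing, returns default 105): d = {'a': 44, 'c': 3}, y = 105

105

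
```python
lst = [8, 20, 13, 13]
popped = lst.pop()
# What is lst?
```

[8, 20, 13]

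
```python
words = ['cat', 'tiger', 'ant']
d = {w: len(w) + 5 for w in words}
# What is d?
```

{'cat': 8, 'tiger': 10, 'ant': 8}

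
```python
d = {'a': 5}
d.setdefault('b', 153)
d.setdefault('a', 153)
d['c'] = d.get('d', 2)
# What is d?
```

After line 1: d = {'a': 5}
After line 2 (setdefault adds 'b'=153): d = {'a': 5, 'b': 153}
After line 3 (setdefault 'a' no-op, already exists): d = {'a': 5, 'b': 153}
After line 4 (get('d', 2) returns default since 'd' not in d): d = {'a': 5, 'b': 153, 'c': 2}

{'a': 5, 'b': 153, 'c': 2}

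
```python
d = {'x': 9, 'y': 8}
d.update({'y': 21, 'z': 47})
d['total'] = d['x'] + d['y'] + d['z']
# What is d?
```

After line 1: d = {'x': 9, 'y': 8}
After line 2 (y overwritten, z added): d = {'x': 9, 'y': 21, 'z': 47}
After line 3 (total = 9 + 21 + 47 = 77): d = {'x': 9, 'y': 21, 'z': 47, 'total': 77}

{'x': 9, 'y': 21, 'z': 47, 'total': 77}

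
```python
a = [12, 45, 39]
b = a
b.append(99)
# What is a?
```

After line 1: a = [12, 45, 39]
After line 2 (b = a is an alias, same object): a = [12, 45, 39], b = [12, 45, 39]
After line 3 (b.append mutates the shared list): a = [12, 45, 39, 99], b = [12, 45, 39, 99]

[12, 45, 39, 99]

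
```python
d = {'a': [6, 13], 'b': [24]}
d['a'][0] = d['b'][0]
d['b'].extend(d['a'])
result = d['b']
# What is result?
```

After line 1: d = {'a': [6, 13], 'b': [24]}
After line 2 (a[0] = b[0] = 24): d = {'a': [24, 13], 'b': [24]}
After line 3 (b.extend(a) appends [24, 13]): d = {'a': [24, 13], 'b': [24, 24, 13]}
After line 4: result = d['b'] = [24, 24, 13]

[24, 24, 13]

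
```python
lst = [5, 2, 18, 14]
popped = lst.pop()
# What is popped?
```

14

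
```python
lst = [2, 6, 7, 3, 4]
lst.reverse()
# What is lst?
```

[4, 3, 7, 6, 2]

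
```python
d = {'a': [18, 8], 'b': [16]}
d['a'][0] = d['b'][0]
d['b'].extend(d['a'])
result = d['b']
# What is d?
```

After line 1: d = {'a': [18, 8], 'b': [16]}
After line 2 (a[0] = b[0] = 16): d = {'a': [16, 8], 'b': [16]}
After line 3 (b.extend(a) appends [16, 8]): d = {'a': [16, 8], 'b': [16, 16, 8]}
After line 4: result = d['b'] = [16, 16, 8]

{'a': [16, 8], 'b': [16, 16, 8]}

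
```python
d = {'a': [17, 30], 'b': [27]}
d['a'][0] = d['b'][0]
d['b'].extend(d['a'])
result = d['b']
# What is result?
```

After line 1: d = {'a': [17, 30], 'b': [27]}
After line 2 (a[0] = b[0] = 27): d = {'a': [27, 30], 'b': [27]}
After line 3 (b.extend(a) appends [27, 30]): d = {'a': [27, 30], 'b': [27, 27, 30]}
After line 4: result = d['b'] = [27, 27, 30]

[27, 27, 30]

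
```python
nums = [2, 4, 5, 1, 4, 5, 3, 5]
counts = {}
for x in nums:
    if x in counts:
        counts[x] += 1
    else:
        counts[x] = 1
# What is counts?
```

Initial: counts = {}, nums = [2, 4, 5, 1, 4, 5, 3, 5]
See 2: counts = {2: 1}
See 4: counts = {2: 1, 4: 1}
See 5: counts = {2: 1, 4: 1, 5: 1}
See 1: counts = {2: 1, 4: 1, 5: 1, 1: 1}
See 4: counts = {2: 1, 4: 2, 5: 1, 1: 1}
See 5: counts = {2: 1, 4: 2, 5: 2, 1: 1}
See 3: counts = {2: 1, 4: 2, 5: 2, 1: 1, 3: 1}
See 5: counts = {2: 1, 4: 2, 5: 3, 1: 1, 3: 1}

{2: 1, 4: 2, 5: 3, 1: 1, 3: 1}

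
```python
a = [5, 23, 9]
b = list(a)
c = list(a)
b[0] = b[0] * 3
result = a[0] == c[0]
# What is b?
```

After line 1: a = [5, 23, 9]
After line 2 (b = list(a), copy): a = [5, 23, 9], b = [5, 23, 9]
After line 3 (c = list(a) is a copy, new object): c = [5, 23, 9]
After line 4 (b[0] = 5 * 3 = 15; only b mutates (copy)): a = [5, 23, 9], b = [15, 23, 9], c = [5, 23, 9]
After line 5 (a[0] = 5, c[0] = 5; result = True)

[15, 23, 9]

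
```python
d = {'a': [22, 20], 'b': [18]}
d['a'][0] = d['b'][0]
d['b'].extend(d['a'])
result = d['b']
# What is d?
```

After line 1: d = {'a': [22, 20], 'b': [18]}
After line 2 (a[0] = b[0] = 18): d = {'a': [18, 20], 'b': [18]}
After line 3 (b.extend(a) appends [18, 20]): d = {'a': [18, 20], 'b': [18, 18, 20]}
After line 4: result = d['b'] = [18, 18, 20]

{'a': [18, 20], 'b': [18, 18, 20]}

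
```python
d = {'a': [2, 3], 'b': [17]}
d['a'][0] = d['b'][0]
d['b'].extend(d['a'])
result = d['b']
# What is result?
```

After line 1: d = {'a': [2, 3], 'b': [17]}
After line 2 (a[0] = b[0] = 17): d = {'a': [17, 3], 'b': [17]}
After line 3 (b.extend(a) appends [17, 3]): d = {'a': [17, 3], 'b': [17, 17, 3]}
After line 4: result = d['b'] = [17, 17, 3]

[17, 17, 3]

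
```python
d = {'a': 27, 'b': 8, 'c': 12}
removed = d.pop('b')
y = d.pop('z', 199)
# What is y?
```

After line 1: d = {'a': 27, 'b': 8, 'c': 12}
After line 2 (pop 'b' returns 8): d = {'a': 27, 'c': 12}, removed = 8
After line 3 (pop 'z' missing, returns default 199): d = {'a': 27, 'c': 12}, y = 199

199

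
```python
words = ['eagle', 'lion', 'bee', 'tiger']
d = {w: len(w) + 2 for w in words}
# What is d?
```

{'eagle': 7, 'lion': 6, 'bee': 5, 'tiger': 7}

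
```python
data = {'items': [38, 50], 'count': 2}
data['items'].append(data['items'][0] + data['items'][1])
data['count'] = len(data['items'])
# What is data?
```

After line 1: data = {'items': [38, 50], 'count': 2}
After line 2 (append 38 + 50 = 88): data = {'items': [38, 50, 88], 'count': 2}
After line 3 (count = len(items) = 3): data = {'items': [38, 50, 88], 'count': 3}

{'items': [38, 50, 88], 'count': 3}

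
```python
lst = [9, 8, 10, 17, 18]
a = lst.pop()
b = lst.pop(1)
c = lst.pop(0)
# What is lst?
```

After line 1: lst = [9, 8, 10, 17, 18]
After line 2 (pop() -> a = 18): lst = [9, 8, 10, 17]
After line 3 (pop(1) -> b = 8): lst = [9, 10, 17]
After line 4 (pop(0) -> c = 9): lst = [10, 17]

[10, 17]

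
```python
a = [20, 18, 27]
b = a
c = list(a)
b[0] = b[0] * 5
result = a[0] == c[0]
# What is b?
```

After line 1: a = [20, 18, 27]
After line 2 (b = a, alias): a = [20, 18, 27], b = [20, 18, 27]
After line 3 (c = list(a) is a copy, new object): c = [20, 18, 27]
After line 4 (b[0] = 20 * 5 = 100; mutates shared a/b): a = b = [100, 18, 27], c = [20, 18, 27]
After line 5 (a[0] = 100, c[0] = 20; result = False)

[100, 18, 27]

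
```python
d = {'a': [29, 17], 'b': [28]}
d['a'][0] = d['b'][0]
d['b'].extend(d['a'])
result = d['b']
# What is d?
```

After line 1: d = {'a': [29, 17], 'b': [28]}
After line 2 (a[0] = b[0] = 28): d = {'a': [28, 17], 'b': [28]}
After line 3 (b.extend(a) appends [28, 17]): d = {'a': [28, 17], 'b': [28, 28, 17]}
After line 4: result = d['b'] = [28, 28, 17]

{'a': [28, 17], 'b': [28, 28, 17]}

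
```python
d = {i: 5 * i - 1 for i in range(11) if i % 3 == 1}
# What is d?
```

{1: 4, 4: 19, 7: 34, 10: 49}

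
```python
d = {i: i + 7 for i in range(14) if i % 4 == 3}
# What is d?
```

{3: 10, 7: 14, 11: 18}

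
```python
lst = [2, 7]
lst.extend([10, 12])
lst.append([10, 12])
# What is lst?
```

After line 1: lst = [2, 7]
After line 2 (extend unpacks [10, 12]): lst = [2, 7, 10, 12]
After line 3 (append adds [10, 12] as single element): lst = [2, 7, 10, 12, [10, 12]]

[2, 7, 10, 12, [10, 12]]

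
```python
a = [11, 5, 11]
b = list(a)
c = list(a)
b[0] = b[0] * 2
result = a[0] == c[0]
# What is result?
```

After line 1: a = [11, 5, 11]
After line 2 (b = list(a), copy): a = [11, 5, 11], b = [11, 5, 11]
After line 3 (c = list(a) is a copy, new object): c = [11, 5, 11]
After line 4 (b[0] = 11 * 2 = 22; only b mutates (copy)): a = [11, 5, 11], b = [22, 5, 11], c = [11, 5, 11]
After line 5 (a[0] = 11, c[0] = 11; result = True)

True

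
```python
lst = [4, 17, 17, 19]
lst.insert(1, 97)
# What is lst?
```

[4, 97, 17, 17, 19]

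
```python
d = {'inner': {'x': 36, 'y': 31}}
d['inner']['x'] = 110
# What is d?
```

After line 1: d = {'inner': {'x': 36, 'y': 31}}
After line 2 (inner x overwritten): d = {'inner': {'x': 110, 'y': 31}}

{'inner': {'x': 110, 'y': 31}}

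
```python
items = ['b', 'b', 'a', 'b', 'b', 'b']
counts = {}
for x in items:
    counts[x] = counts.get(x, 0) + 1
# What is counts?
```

Initial: counts = {}, items = ['b', 'b', 'a', 'b', 'b', 'b']
See 'b': counts = {'b': 1}
See 'b': counts = {'b': 2}
See 'a': counts = {'b': 2, 'a': 1}
See 'b': counts = {'b': 3, 'a': 1}
See 'b': counts = {'b': 4, 'a': 1}
See 'b': counts = {'b': 5, 'a': 1}

{'b': 5, 'a': 1}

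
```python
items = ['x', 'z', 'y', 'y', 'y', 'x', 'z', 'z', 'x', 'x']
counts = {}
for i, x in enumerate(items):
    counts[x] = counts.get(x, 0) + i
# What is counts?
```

Initial: counts = {}, items = ['x', 'z', 'y', 'y', 'y', 'x', 'z', 'z', 'x', 'x']
i=0, x='x': counts = {'x': 0}
i=1, x='z': counts = {'x': 0, 'z': 1}
i=2, x='y': counts = {'x': 0, 'z': 1, 'y': 2}
i=3, x='y': counts = {'x': 0, 'z': 1, 'y': 5}
i=4, x='y': counts = {'x': 0, 'z': 1, 'y': 9}
i=5, x='x': counts = {'x': 5, 'z': 1, 'y': 9}
i=6, x='z': counts = {'x': 5, 'z': 7, 'y': 9}
i=7, x='z': counts = {'x': 5, 'z': 14, 'y': 9}
i=8, x='x': counts = {'x': 13, 'z': 14, 'y': 9}
i=9, x='x': counts = {'x': 22, 'z': 14, 'y': 9}

{'x': 22, 'z': 14, 'y': 9}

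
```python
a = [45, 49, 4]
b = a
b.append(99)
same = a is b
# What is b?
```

After line 1: a = [45, 49, 4]
After line 2 (b = a is an alias, same object): a = [45, 49, 4], b = [45, 49, 4]
After line 3 (b.append mutates the shared list): a = [45, 49, 4, 99], b = [45, 49, 4, 99]
After line 4 (same = a is b; same object -> True): same = True

[45, 49, 4, 99]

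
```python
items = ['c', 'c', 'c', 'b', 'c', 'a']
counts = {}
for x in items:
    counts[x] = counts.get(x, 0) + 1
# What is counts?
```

Initial: counts = {}, items = ['c', 'c', 'c', 'b', 'c', 'a']
See 'c': counts = {'c': 1}
See 'c': counts = {'c': 2}
See 'c': counts = {'c': 3}
See 'b': counts = {'c': 3, 'b': 1}
See 'c': counts = {'c': 4, 'b': 1}
See 'a': counts = {'c': 4, 'b': 1, 'a': 1}

{'c': 4, 'b': 1, 'a': 1}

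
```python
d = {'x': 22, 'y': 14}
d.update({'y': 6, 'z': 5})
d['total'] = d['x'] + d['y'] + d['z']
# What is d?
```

After line 1: d = {'x': 22, 'y': 14}
After line 2 (y overwritten, z added): d = {'x': 22, 'y': 6, 'z': 5}
After line 3 (total = 22 + 6 + 5 = 33): d = {'x': 22, 'y': 6, 'z': 5, 'total': 33}

{'x': 22, 'y': 6, 'z': 5, 'total': 33}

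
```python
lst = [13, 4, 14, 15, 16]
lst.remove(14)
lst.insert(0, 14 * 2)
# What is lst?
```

After line 1: lst = [13, 4, 14, 15, 16]
After line 2 (remove first 14): lst = [13, 4, 15, 16]
After line 3 (insert 28 at index 0): lst = [28, 13, 4, 15, 16]

[28, 13, 4, 15, 16]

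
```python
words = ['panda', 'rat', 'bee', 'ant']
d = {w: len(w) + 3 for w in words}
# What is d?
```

{'panda': 8, 'rat': 6, 'bee': 6, 'ant': 6}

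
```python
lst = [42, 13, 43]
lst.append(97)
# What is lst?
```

[42, 13, 43, 97]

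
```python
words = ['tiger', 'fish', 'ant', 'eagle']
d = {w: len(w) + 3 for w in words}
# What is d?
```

{'tiger': 8, 'fish': 7, 'ant': 6, 'eagle': 8}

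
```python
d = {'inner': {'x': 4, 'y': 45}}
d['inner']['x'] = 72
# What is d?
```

After line 1: d = {'inner': {'x': 4, 'y': 45}}
After line 2 (inner x overwritten): d = {'inner': {'x': 72, 'y': 45}}

{'inner': {'x': 72, 'y': 45}}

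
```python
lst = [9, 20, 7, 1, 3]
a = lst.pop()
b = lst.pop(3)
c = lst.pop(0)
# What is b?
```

After line 1: lst = [9, 20, 7, 1, 3]
After line 2 (pop() -> a = 3): lst = [9, 20, 7, 1]
After line 3 (pop(3) -> b = 1): lst = [9, 20, 7]
After line 4 (pop(0) -> c = 9): lst = [20, 7]

1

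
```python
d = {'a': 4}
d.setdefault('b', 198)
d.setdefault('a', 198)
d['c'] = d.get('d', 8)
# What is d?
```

After line 1: d = {'a': 4}
After line 2 (setdefault adds 'b'=198): d = {'a': 4, 'b': 198}
After line 3 (setdefault 'a' no-op, already exists): d = {'a': 4, 'b': 198}
After line 4 (get('d', 8) returns default since 'd' not in d): d = {'a': 4, 'b': 198, 'c': 8}

{'a': 4, 'b': 198, 'c': 8}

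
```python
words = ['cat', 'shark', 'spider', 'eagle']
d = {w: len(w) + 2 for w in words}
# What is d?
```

{'cat': 5, 'shark': 7, 'spider': 8, 'eagle': 7}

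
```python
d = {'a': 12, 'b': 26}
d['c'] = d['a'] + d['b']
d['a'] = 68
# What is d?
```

After line 1: d = {'a': 12, 'b': 26}
After line 2 (d['c'] = 12 + 26): d = {'a': 12, 'b': 26, 'c': 38}
After line 3: d = {'a': 68, 'b': 26, 'c': 38}

{'a': 68, 'b': 26, 'c': 38}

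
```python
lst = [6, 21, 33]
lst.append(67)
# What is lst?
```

[6, 21, 33, 67]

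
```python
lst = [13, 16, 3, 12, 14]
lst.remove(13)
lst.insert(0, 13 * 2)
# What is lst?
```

After line 1: lst = [13, 16, 3, 12, 14]
After line 2 (remove first 13): lst = [16, 3, 12, 14]
After line 3 (insert 26 at index 0): lst = [26, 16, 3, 12, 14]

[26, 16, 3, 12, 14]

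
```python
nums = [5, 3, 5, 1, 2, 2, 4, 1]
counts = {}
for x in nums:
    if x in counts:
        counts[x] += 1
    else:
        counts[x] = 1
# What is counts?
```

Initial: counts = {}, nums = [5, 3, 5, 1, 2, 2, 4, 1]
See 5: counts = {5: 1}
See 3: counts = {5: 1, 3: 1}
See 5: counts = {5: 2, 3: 1}
See 1: counts = {5: 2, 3: 1, 1: 1}
See 2: counts = {5: 2, 3: 1, 1: 1, 2: 1}
See 2: counts = {5: 2, 3: 1, 1: 1, 2: 2}
See 4: counts = {5: 2, 3: 1, 1: 1, 2: 2, 4: 1}
See 1: counts = {5: 2, 3: 1, 1: 2, 2: 2, 4: 1}

{5: 2, 3: 1, 1: 2, 2: 2, 4: 1}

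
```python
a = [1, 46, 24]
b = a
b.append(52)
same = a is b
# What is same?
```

After line 1: a = [1, 46, 24]
After line 2 (b = a is an alias, same object): a = [1, 46, 24], b = [1, 46, 24]
After line 3 (b.append mutates the shared list): a = [1, 46, 24, 52], b = [1, 46, 24, 52]
After line 4 (same = a is b; same object -> True): same = True

True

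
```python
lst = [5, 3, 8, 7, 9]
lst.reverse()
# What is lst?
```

[9, 7, 8, 3, 5]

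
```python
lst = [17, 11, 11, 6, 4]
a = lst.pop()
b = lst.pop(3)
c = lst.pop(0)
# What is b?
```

After line 1: lst = [17, 11, 11, 6, 4]
After line 2 (pop() -> a = 4): lst = [17, 11, 11, 6]
After line 3 (pop(3) -> b = 6): lst = [17, 11, 11]
After line 4 (pop(0) -> c = 17): lst = [11, 11]

6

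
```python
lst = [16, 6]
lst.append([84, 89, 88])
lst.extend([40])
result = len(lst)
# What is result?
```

After line 1: lst = [16, 6]
After line 2 (append adds [84, 89, 88] as single element): lst = [16, 6, [84, 89, 88]]
After line 3 (extend unpacks [40], adds 40): lst = [16, 6, [84, 89, 88], 40]
After line 4: result = len(lst) = 4

4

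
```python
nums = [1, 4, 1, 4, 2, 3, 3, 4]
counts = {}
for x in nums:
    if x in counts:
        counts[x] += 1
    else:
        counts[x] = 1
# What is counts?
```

Initial: counts = {}, nums = [1, 4, 1, 4, 2, 3, 3, 4]
See 1: counts = {1: 1}
See 4: counts = {1: 1, 4: 1}
See 1: counts = {1: 2, 4: 1}
See 4: counts = {1: 2, 4: 2}
See 2: counts = {1: 2, 4: 2, 2: 1}
See 3: counts = {1: 2, 4: 2, 2: 1, 3: 1}
See 3: counts = {1: 2, 4: 2, 2: 1, 3: 2}
See 4: counts = {1: 2, 4: 3, 2: 1, 3: 2}

{1: 2, 4: 3, 2: 1, 3: 2}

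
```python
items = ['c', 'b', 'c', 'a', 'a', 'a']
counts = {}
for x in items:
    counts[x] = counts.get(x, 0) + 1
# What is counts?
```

Initial: counts = {}, items = ['c', 'b', 'c', 'a', 'a', 'a']
See 'c': counts = {'c': 1}
See 'b': counts = {'c': 1, 'b': 1}
See 'c': counts = {'c': 2, 'b': 1}
See 'a': counts = {'c': 2, 'b': 1, 'a': 1}
See 'a': counts = {'c': 2, 'b': 1, 'a': 2}
See 'a': counts = {'c': 2, 'b': 1, 'a': 3}

{'c': 2, 'b': 1, 'a': 3}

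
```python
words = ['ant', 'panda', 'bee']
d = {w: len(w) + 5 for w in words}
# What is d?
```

{'ant': 8, 'panda': 10, 'bee': 8}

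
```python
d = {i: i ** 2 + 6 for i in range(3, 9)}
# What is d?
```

{3: 15, 4: 22, 5: 31, 6: 42, 7: 55, 8: 70}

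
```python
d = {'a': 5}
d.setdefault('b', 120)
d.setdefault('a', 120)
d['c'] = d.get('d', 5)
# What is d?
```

After line 1: d = {'a': 5}
After line 2 (setdefault adds 'b'=120): d = {'a': 5, 'b': 120}
After line 3 (setdefault 'a' no-op, already exists): d = {'a': 5, 'b': 120}
After line 4 (get('d', 5) returns default since 'd' not in d): d = {'a': 5, 'b': 120, 'c': 5}

{'a': 5, 'b': 120, 'c': 5}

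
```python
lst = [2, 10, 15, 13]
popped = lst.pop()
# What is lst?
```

[2, 10, 15]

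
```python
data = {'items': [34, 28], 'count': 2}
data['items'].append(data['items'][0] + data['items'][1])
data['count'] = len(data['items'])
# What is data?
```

After line 1: data = {'items': [34, 28], 'count': 2}
After line 2 (append 34 + 28 = 62): data = {'items': [34, 28, 62], 'count': 2}
After line 3 (count = len(items) = 3): data = {'items': [34, 28, 62], 'count': 3}

{'items': [34, 28, 62], 'count': 3}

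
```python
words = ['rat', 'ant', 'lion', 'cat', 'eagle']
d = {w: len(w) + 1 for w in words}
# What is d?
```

{'rat': 4, 'ant': 4, 'lion': 5, 'cat': 4, 'eagle': 6}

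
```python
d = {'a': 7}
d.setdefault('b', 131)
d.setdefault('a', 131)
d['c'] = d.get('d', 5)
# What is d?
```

After line 1: d = {'a': 7}
After line 2 (setdefault adds 'b'=131): d = {'a': 7, 'b': 131}
After line 3 (setdefault 'a' no-op, already exists): d = {'a': 7, 'b': 131}
After line 4 (get('d', 5) returns default since 'd' not in d): d = {'a': 7, 'b': 131, 'c': 5}

{'a': 7, 'b': 131, 'c': 5}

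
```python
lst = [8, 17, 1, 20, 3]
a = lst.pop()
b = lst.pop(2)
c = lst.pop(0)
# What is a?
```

After line 1: lst = [8, 17, 1, 20, 3]
After line 2 (pop() -> a = 3): lst = [8, 17, 1, 20]
After line 3 (pop(2) -> b = 1): lst = [8, 17, 20]
After line 4 (pop(0) -> c = 8): lst = [17, 20]

3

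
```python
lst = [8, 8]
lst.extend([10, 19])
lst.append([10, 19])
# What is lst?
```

After line 1: lst = [8, 8]
After line 2 (extend unpacks [10, 19]): lst = [8, 8, 10, 19]
After line 3 (append adds [10, 19] as single element): lst = [8, 8, 10, 19, [10, 19]]

[8, 8, 10, 19, [10, 19]]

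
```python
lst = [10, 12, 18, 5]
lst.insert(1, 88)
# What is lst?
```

[10, 88, 12, 18, 5]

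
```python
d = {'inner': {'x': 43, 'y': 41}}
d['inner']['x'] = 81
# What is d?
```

After line 1: d = {'inner': {'x': 43, 'y': 41}}
After line 2 (inner x overwritten): d = {'inner': {'x': 81, 'y': 41}}

{'inner': {'x': 81, 'y': 41}}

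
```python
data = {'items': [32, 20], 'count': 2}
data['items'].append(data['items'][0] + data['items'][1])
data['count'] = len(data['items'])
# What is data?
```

After line 1: data = {'items': [32, 20], 'count': 2}
After line 2 (append 32 + 20 = 52): data = {'items': [32, 20, 52], 'count': 2}
After line 3 (count = len(items) = 3): data = {'items': [32, 20, 52], 'count': 3}

{'items': [32, 20, 52], 'count': 3}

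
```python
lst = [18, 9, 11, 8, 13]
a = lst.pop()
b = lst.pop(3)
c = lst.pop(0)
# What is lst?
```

After line 1: lst = [18, 9, 11, 8, 13]
After line 2 (pop() -> a = 13): lst = [18, 9, 11, 8]
After line 3 (pop(3) -> b = 8): lst = [18, 9, 11]
After line 4 (pop(0) -> c = 18): lst = [9, 11]

[9, 11]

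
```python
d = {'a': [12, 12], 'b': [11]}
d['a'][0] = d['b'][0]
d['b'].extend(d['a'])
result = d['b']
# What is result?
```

After line 1: d = {'a': [12, 12], 'b': [11]}
After line 2 (a[0] = b[0] = 11): d = {'a': [11, 12], 'b': [11]}
After line 3 (b.extend(a) appends [11, 12]): d = {'a': [11, 12], 'b': [11, 11, 12]}
After line 4: result = d['b'] = [11, 11, 12]

[11, 11, 12]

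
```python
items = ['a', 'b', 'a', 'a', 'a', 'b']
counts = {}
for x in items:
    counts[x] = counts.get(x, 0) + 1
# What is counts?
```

Initial: counts = {}, items = ['a', 'b', 'a', 'a', 'a', 'b']
See 'a': counts = {'a': 1}
See 'b': counts = {'a': 1, 'b': 1}
See 'a': counts = {'a': 2, 'b': 1}
See 'a': counts = {'a': 3, 'b': 1}
See 'a': counts = {'a': 4, 'b': 1}
See 'b': counts = {'a': 4, 'b': 2}

{'a': 4, 'b': 2}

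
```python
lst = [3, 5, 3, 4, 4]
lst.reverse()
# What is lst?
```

[4, 4, 3, 5, 3]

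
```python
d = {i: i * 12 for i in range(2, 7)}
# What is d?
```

{2: 24, 3: 36, 4: 48, 5: 60, 6: 72}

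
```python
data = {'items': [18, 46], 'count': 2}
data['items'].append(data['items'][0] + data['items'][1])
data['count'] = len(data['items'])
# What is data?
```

After line 1: data = {'items': [18, 46], 'count': 2}
After line 2 (append 18 + 46 = 64): data = {'items': [18, 46, 64], 'count': 2}
After line 3 (count = len(items) = 3): data = {'items': [18, 46, 64], 'count': 3}

{'items': [18, 46, 64], 'count': 3}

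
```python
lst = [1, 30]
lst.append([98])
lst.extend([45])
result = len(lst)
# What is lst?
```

After line 1: lst = [1, 30]
After line 2 (append adds [98] as single element): lst = [1, 30, [98]]
After line 3 (extend unpacks [45], adds 45): lst = [1, 30, [98], 45]
After line 4: result = len(lst) = 4

[1, 30, [98], 45]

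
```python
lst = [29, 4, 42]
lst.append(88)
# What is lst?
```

[29, 4, 42, 88]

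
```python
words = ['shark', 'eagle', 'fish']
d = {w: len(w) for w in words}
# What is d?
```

{'shark': 5, 'eagle': 5, 'fish': 4}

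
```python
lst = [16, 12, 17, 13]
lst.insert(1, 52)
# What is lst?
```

[16, 52, 12, 17, 13]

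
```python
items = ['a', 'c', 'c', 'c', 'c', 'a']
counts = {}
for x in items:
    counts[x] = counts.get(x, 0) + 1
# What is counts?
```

Initial: counts = {}, items = ['a', 'c', 'c', 'c', 'c', 'a']
See 'a': counts = {'a': 1}
See 'c': counts = {'a': 1, 'c': 1}
See 'c': counts = {'a': 1, 'c': 2}
See 'c': counts = {'a': 1, 'c': 3}
See 'c': counts = {'a': 1, 'c': 4}
See 'a': counts = {'a': 2, 'c': 4}

{'a': 2, 'c': 4}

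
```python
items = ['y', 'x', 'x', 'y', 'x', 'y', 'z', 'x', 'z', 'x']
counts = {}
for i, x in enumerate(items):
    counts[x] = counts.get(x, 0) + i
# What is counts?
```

Initial: counts = {}, items = ['y', 'x', 'x', 'y', 'x', 'y', 'z', 'x', 'z', 'x']
i=0, x='y': counts = {'y': 0}
i=1, x='x': counts = {'y': 0, 'x': 1}
i=2, x='x': counts = {'y': 0, 'x': 3}
i=3, x='y': counts = {'y': 3, 'x': 3}
i=4, x='x': counts = {'y': 3, 'x': 7}
i=5, x='y': counts = {'y': 8, 'x': 7}
i=6, x='z': counts = {'y': 8, 'x': 7, 'z': 6}
i=7, x='x': counts = {'y': 8, 'x': 14, 'z': 6}
i=8, x='z': counts = {'y': 8, 'x': 14, 'z': 14}
i=9, x='x': counts = {'y': 8, 'x': 23, 'z': 14}

{'y': 8, 'x': 23, 'z': 14}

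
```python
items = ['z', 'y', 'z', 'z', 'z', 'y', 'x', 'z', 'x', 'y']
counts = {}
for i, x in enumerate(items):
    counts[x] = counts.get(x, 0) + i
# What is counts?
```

Initial: counts = {}, items = ['z', 'y', 'z', 'z', 'z', 'y', 'x', 'z', 'x', 'y']
i=0, x='z': counts = {'z': 0}
i=1, x='y': counts = {'z': 0, 'y': 1}
i=2, x='z': counts = {'z': 2, 'y': 1}
i=3, x='z': counts = {'z': 5, 'y': 1}
i=4, x='z': counts = {'z': 9, 'y': 1}
i=5, x='y': counts = {'z': 9, 'y': 6}
i=6, x='x': counts = {'z': 9, 'y': 6, 'x': 6}
i=7, x='z': counts = {'z': 16, 'y': 6, 'x': 6}
i=8, x='x': counts = {'z': 16, 'y': 6, 'x': 14}
i=9, x='y': counts = {'z': 16, 'y': 15, 'x': 14}

{'z': 16, 'y': 15, 'x': 14}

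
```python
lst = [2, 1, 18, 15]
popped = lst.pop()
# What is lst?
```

[2, 1, 18]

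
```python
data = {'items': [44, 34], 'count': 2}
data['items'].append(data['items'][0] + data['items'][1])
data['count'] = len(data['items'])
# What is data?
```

After line 1: data = {'items': [44, 34], 'count': 2}
After line 2 (append 44 + 34 = 78): data = {'items': [44, 34, 78], 'count': 2}
After line 3 (count = len(items) = 3): data = {'items': [44, 34, 78], 'count': 3}

{'items': [44, 34, 78], 'count': 3}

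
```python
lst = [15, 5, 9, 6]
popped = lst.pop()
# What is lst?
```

[15, 5, 9]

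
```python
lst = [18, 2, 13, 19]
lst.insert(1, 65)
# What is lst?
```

[18, 65, 2, 13, 19]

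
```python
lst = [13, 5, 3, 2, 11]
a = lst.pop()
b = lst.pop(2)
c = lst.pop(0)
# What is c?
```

After line 1: lst = [13, 5, 3, 2, 11]
After line 2 (pop() -> a = 11): lst = [13, 5, 3, 2]
After line 3 (pop(2) -> b = 3): lst = [13, 5, 2]
After line 4 (pop(0) -> c = 13): lst = [5, 2]

13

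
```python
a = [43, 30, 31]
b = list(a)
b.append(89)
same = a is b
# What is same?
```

After line 1: a = [43, 30, 31]
After line 2 (b = list(a) is a shallow copy, new object): a = [43, 30, 31], b = [43, 30, 31]
After line 3 (append only mutates b): a = [43, 30, 31], b = [43, 30, 31, 89]
After line 4 (same = a is b; different objects -> False): same = False

False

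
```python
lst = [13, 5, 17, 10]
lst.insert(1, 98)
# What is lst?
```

[13, 98, 5, 17, 10]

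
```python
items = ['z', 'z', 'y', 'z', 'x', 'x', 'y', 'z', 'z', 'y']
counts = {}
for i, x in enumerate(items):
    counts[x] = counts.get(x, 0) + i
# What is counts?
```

Initial: counts = {}, items = ['z', 'z', 'y', 'z', 'x', 'x', 'y', 'z', 'z', 'y']
i=0, x='z': counts = {'z': 0}
i=1, x='z': counts = {'z': 1}
i=2, x='y': counts = {'z': 1, 'y': 2}
i=3, x='z': counts = {'z': 4, 'y': 2}
i=4, x='x': counts = {'z': 4, 'y': 2, 'x': 4}
i=5, x='x': counts = {'z': 4, 'y': 2, 'x': 9}
i=6, x='y': counts = {'z': 4, 'y': 8, 'x': 9}
i=7, x='z': counts = {'z': 11, 'y': 8, 'x': 9}
i=8, x='z': counts = {'z': 19, 'y': 8, 'x': 9}
i=9, x='y': counts = {'z': 19, 'y': 17, 'x': 9}

{'z': 19, 'y': 17, 'x': 9}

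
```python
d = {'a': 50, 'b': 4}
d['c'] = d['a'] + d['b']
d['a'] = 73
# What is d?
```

After line 1: d = {'a': 50, 'b': 4}
After line 2 (d['c'] = 50 + 4): d = {'a': 50, 'b': 4, 'c': 54}
After line 3: d = {'a': 73, 'b': 4, 'c': 54}

{'a': 73, 'b': 4, 'c': 54}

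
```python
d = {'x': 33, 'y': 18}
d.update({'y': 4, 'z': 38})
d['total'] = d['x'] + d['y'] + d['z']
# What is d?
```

After line 1: d = {'x': 33, 'y': 18}
After line 2 (y overwritten, z added): d = {'x': 33, 'y': 4, 'z': 38}
After line 3 (total = 33 + 4 + 38 = 75): d = {'x': 33, 'y': 4, 'z': 38, 'total': 75}

{'x': 33, 'y': 4, 'z': 38, 'total': 75}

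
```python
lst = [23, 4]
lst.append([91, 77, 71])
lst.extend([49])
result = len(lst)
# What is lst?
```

After line 1: lst = [23, 4]
After line 2 (append adds [91, 77, 71] as single element): lst = [23, 4, [91, 77, 71]]
After line 3 (extend unpacks [49], adds 49): lst = [23, 4, [91, 77, 71], 49]
After line 4: result = len(lst) = 4

[23, 4, [91, 77, 71], 49]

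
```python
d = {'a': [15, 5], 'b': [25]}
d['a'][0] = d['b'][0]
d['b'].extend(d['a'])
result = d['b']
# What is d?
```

After line 1: d = {'a': [15, 5], 'b': [25]}
After line 2 (a[0] = b[0] = 25): d = {'a': [25, 5], 'b': [25]}
After line 3 (b.extend(a) appends [25, 5]): d = {'a': [25, 5], 'b': [25, 25, 5]}
After line 4: result = d['b'] = [25, 25, 5]

{'a': [25, 5], 'b': [25, 25, 5]}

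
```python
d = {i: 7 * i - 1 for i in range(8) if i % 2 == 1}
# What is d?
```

{1: 6, 3: 20, 5: 34, 7: 48}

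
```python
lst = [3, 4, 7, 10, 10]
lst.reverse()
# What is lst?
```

[10, 10, 7, 4, 3]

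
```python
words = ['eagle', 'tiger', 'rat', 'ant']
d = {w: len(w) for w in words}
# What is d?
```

{'eagle': 5, 'tiger': 5, 'rat': 3, 'ant': 3}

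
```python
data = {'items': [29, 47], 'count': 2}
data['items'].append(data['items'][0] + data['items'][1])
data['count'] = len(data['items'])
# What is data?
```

After line 1: data = {'items': [29, 47], 'count': 2}
After line 2 (append 29 + 47 = 76): data = {'items': [29, 47, 76], 'count': 2}
After line 3 (count = len(items) = 3): data = {'items': [29, 47, 76], 'count': 3}

{'items': [29, 47, 76], 'count': 3}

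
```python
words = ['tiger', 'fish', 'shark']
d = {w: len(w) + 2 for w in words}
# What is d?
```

{'tiger': 7, 'fish': 6, 'shark': 7}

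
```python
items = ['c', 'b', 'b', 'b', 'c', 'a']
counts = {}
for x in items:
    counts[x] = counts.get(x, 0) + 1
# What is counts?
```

Initial: counts = {}, items = ['c', 'b', 'b', 'b', 'c', 'a']
See 'c': counts = {'c': 1}
See 'b': counts = {'c': 1, 'b': 1}
See 'b': counts = {'c': 1, 'b': 2}
See 'b': counts = {'c': 1, 'b': 3}
See 'c': counts = {'c': 2, 'b': 3}
See 'a': counts = {'c': 2, 'b': 3, 'a': 1}

{'c': 2, 'b': 3, 'a': 1}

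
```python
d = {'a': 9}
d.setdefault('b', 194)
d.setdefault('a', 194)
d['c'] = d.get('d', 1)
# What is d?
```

After line 1: d = {'a': 9}
After line 2 (setdefault adds 'b'=194): d = {'a': 9, 'b': 194}
After line 3 (setdefault 'a' no-op, already exists): d = {'a': 9, 'b': 194}
After line 4 (get('d', 1) returns default since 'd' not in d): d = {'a': 9, 'b': 194, 'c': 1}

{'a': 9, 'b': 194, 'c': 1}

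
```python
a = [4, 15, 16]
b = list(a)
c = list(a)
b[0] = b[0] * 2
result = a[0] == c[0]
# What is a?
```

After line 1: a = [4, 15, 16]
After line 2 (b = list(a), copy): a = [4, 15, 16], b = [4, 15, 16]
After line 3 (c = list(a) is a copy, new object): c = [4, 15, 16]
After line 4 (b[0] = 4 * 2 = 8; only b mutates (copy)): a = [4, 15, 16], b = [8, 15, 16], c = [4, 15, 16]
After line 5 (a[0] = 4, c[0] = 4; result = True)

[4, 15, 16]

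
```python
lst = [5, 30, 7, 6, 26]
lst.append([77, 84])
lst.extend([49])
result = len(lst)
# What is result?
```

After line 1: lst = [5, 30, 7, 6, 26]
After line 2 (append adds [77, 84] as single element): lst = [5, 30, 7, 6, 26, [77, 84]]
After line 3 (extend unpacks [49], adds 49): lst = [5, 30, 7, 6, 26, [77, 84], 49]
After line 4: result = len(lst) = 7

7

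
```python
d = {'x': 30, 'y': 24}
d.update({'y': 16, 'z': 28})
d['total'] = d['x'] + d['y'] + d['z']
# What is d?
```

After line 1: d = {'x': 30, 'y': 24}
After line 2 (y overwritten, z added): d = {'x': 30, 'y': 16, 'z': 28}
After line 3 (total = 30 + 16 + 28 = 74): d = {'x': 30, 'y': 16, 'z': 28, 'total': 74}

{'x': 30, 'y': 16, 'z': 28, 'total': 74}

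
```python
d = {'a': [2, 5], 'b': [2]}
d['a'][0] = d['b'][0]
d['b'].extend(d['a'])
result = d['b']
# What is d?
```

After line 1: d = {'a': [2, 5], 'b': [2]}
After line 2 (a[0] = b[0] = 2): d = {'a': [2, 5], 'b': [2]}
After line 3 (b.extend(a) appends [2, 5]): d = {'a': [2, 5], 'b': [2, 2, 5]}
After line 4: result = d['b'] = [2, 2, 5]

{'a': [2, 5], 'b': [2, 2, 5]}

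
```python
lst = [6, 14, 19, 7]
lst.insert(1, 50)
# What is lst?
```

[6, 50, 14, 19, 7]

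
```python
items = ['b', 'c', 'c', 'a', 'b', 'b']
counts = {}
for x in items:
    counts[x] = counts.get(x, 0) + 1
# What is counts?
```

Initial: counts = {}, items = ['b', 'c', 'c', 'a', 'b', 'b']
See 'b': counts = {'b': 1}
See 'c': counts = {'b': 1, 'c': 1}
See 'c': counts = {'b': 1, 'c': 2}
See 'a': counts = {'b': 1, 'c': 2, 'a': 1}
See 'b': counts = {'b': 2, 'c': 2, 'a': 1}
See 'b': counts = {'b': 3, 'c': 2, 'a': 1}

{'b': 3, 'c': 2, 'a': 1}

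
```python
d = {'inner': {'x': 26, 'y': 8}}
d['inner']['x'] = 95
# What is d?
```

After line 1: d = {'inner': {'x': 26, 'y': 8}}
After line 2 (inner x overwritten): d = {'inner': {'x': 95, 'y': 8}}

{'inner': {'x': 95, 'y': 8}}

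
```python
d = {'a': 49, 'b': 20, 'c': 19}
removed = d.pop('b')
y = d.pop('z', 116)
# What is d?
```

After line 1: d = {'a': 49, 'b': 20, 'c': 19}
After line 2 (pop 'b' returns 20): d = {'a': 49, 'c': 19}, removed = 20
After line 3 (pop 'z' missing, returns default 116): d = {'a': 49, 'c': 19}, y = 116

{'a': 49, 'c': 19}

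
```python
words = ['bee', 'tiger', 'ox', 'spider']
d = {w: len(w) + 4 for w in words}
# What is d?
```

{'bee': 7, 'tiger': 9, 'ox': 6, 'spider': 10}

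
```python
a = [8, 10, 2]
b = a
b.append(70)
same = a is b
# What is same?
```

After line 1: a = [8, 10, 2]
After line 2 (b = a is an alias, same object): a = [8, 10, 2], b = [8, 10, 2]
After line 3 (b.append mutates the shared list): a = [8, 10, 2, 70], b = [8, 10, 2, 70]
After line 4 (same = a is b; same object -> True): same = True

True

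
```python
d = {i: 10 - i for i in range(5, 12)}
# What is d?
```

{5: 5, 6: 4, 7: 3, 8: 2, 9: 1, 10: 0, 11: -1}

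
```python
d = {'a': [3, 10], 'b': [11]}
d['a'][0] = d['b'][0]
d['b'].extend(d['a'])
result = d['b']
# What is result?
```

After line 1: d = {'a': [3, 10], 'b': [11]}
After line 2 (a[0] = b[0] = 11): d = {'a': [11, 10], 'b': [11]}
After line 3 (b.extend(a) appends [11, 10]): d = {'a': [11, 10], 'b': [11, 11, 10]}
After line 4: result = d['b'] = [11, 11, 10]

[11, 11, 10]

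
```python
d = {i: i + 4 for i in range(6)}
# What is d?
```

{0: 4, 1: 5, 2: 6, 3: 7, 4: 8, 5: 9}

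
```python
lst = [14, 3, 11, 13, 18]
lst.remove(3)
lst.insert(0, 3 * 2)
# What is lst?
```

After line 1: lst = [14, 3, 11, 13, 18]
After line 2 (remove first 3): lst = [14, 11, 13, 18]
After line 3 (insert 6 at index 0): lst = [6, 14, 11, 13, 18]

[6, 14, 11, 13, 18]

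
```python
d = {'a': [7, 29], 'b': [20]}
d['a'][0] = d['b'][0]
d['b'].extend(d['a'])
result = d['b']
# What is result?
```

After line 1: d = {'a': [7, 29], 'b': [20]}
After line 2 (a[0] = b[0] = 20): d = {'a': [20, 29], 'b': [20]}
After line 3 (b.extend(a) appends [20, 29]): d = {'a': [20, 29], 'b': [20, 20, 29]}
After line 4: result = d['b'] = [20, 20, 29]

[20, 20, 29]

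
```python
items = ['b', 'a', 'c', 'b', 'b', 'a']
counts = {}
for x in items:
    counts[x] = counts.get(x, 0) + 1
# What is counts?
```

Initial: counts = {}, items = ['b', 'a', 'c', 'b', 'b', 'a']
See 'b': counts = {'b': 1}
See 'a': counts = {'b': 1, 'a': 1}
See 'c': counts = {'b': 1, 'a': 1, 'c': 1}
See 'b': counts = {'b': 2, 'a': 1, 'c': 1}
See 'b': counts = {'b': 3, 'a': 1, 'c': 1}
See 'a': counts = {'b': 3, 'a': 2, 'c': 1}

{'b': 3, 'a': 2, 'c': 1}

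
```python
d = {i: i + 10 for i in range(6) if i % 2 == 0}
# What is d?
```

{0: 10, 2: 12, 4: 14}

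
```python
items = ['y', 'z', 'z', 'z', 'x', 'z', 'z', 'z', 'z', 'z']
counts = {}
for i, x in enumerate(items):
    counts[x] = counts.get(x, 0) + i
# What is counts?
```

Initial: counts = {}, items = ['y', 'z', 'z', 'z', 'x', 'z', 'z', 'z', 'z', 'z']
i=0, x='y': counts = {'y': 0}
i=1, x='z': counts = {'y': 0, 'z': 1}
i=2, x='z': counts = {'y': 0, 'z': 3}
i=3, x='z': counts = {'y': 0, 'z': 6}
i=4, x='x': counts = {'y': 0, 'z': 6, 'x': 4}
i=5, x='z': counts = {'y': 0, 'z': 11, 'x': 4}
i=6, x='z': counts = {'y': 0, 'z': 17, 'x': 4}
i=7, x='z': counts = {'y': 0, 'z': 24, 'x': 4}
i=8, x='z': counts = {'y': 0, 'z': 32, 'x': 4}
i=9, x='z': counts = {'y': 0, 'z': 41, 'x': 4}

{'y': 0, 'z': 41, 'x': 4}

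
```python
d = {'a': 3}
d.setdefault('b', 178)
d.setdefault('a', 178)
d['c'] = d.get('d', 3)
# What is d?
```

After line 1: d = {'a': 3}
After line 2 (setdefault adds 'b'=178): d = {'a': 3, 'b': 178}
After line 3 (setdefault 'a' no-op, already exists): d = {'a': 3, 'b': 178}
After line 4 (get('d', 3) returns default since 'd' not in d): d = {'a': 3, 'b': 178, 'c': 3}

{'a': 3, 'b': 178, 'c': 3}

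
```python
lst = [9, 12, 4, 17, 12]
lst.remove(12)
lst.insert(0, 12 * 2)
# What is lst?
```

After line 1: lst = [9, 12, 4, 17, 12]
After line 2 (remove first 12): lst = [9, 4, 17, 12]
After line 3 (insert 24 at index 0): lst = [24, 9, 4, 17, 12]

[24, 9, 4, 17, 12]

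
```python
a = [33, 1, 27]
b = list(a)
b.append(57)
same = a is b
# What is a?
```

After line 1: a = [33, 1, 27]
After line 2 (b = list(a) is a shallow copy, new object): a = [33, 1, 27], b = [33, 1, 27]
After line 3 (append only mutates b): a = [33, 1, 27], b = [33, 1, 27, 57]
After line 4 (same = a is b; different objects -> False): same = False

[33, 1, 27]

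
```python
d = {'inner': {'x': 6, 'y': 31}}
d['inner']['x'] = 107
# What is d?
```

After line 1: d = {'inner': {'x': 6, 'y': 31}}
After line 2 (inner x overwritten): d = {'inner': {'x': 107, 'y': 31}}

{'inner': {'x': 107, 'y': 31}}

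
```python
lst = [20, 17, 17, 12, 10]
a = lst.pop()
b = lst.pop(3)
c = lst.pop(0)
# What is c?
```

After line 1: lst = [20, 17, 17, 12, 10]
After line 2 (pop() -> a = 10): lst = [20, 17, 17, 12]
After line 3 (pop(3) -> b = 12): lst = [20, 17, 17]
After line 4 (pop(0) -> c = 20): lst = [17, 17]

20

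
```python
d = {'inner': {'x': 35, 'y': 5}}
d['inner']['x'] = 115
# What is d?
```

After line 1: d = {'inner': {'x': 35, 'y': 5}}
After line 2 (inner x overwritten): d = {'inner': {'x': 115, 'y': 5}}

{'inner': {'x': 115, 'y': 5}}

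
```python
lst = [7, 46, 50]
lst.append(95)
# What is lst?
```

[7, 46, 50, 95]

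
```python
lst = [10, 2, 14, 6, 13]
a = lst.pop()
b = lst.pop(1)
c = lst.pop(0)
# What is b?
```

After line 1: lst = [10, 2, 14, 6, 13]
After line 2 (pop() -> a = 13): lst = [10, 2, 14, 6]
After line 3 (pop(1) -> b = 2): lst = [10, 14, 6]
After line 4 (pop(0) -> c = 10): lst = [14, 6]

2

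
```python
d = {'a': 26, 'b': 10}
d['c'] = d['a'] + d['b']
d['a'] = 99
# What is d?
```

After line 1: d = {'a': 26, 'b': 10}
After line 2 (d['c'] = 26 + 10): d = {'a': 26, 'b': 10, 'c': 36}
After line 3: d = {'a': 99, 'b': 10, 'c': 36}

{'a': 99, 'b': 10, 'c': 36}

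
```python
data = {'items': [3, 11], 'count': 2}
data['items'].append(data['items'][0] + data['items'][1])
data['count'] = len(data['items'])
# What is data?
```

After line 1: data = {'items': [3, 11], 'count': 2}
After line 2 (append 3 + 11 = 14): data = {'items': [3, 11, 14], 'count': 2}
After line 3 (count = len(items) = 3): data = {'items': [3, 11, 14], 'count': 3}

{'items': [3, 11, 14], 'count': 3}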